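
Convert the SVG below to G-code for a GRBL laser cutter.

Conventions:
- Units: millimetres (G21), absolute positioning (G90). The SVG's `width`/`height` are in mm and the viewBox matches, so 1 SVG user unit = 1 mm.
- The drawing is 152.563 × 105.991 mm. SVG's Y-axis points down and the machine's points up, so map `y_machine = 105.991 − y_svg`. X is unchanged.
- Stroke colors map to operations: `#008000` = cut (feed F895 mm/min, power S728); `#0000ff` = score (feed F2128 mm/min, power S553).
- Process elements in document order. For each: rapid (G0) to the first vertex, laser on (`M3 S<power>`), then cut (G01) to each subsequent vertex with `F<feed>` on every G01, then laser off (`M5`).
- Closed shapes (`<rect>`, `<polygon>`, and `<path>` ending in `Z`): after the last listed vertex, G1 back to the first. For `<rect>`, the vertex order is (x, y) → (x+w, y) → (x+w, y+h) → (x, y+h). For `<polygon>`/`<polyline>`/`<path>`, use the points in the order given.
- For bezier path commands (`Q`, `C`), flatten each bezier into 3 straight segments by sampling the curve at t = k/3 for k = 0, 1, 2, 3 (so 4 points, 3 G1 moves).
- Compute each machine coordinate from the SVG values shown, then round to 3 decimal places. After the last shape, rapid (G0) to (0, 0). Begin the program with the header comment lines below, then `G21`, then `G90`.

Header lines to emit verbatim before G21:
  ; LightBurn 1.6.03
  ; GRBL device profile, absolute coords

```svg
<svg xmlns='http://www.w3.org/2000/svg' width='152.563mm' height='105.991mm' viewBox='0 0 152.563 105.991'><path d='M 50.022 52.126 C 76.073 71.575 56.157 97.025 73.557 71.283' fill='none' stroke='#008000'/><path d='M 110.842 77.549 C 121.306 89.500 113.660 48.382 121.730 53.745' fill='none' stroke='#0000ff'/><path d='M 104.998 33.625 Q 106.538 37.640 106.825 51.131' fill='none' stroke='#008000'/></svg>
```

Since the viewBox matches the mm dimensions, user units are millimetres directly. The only transform is the Y-flip y_m = 105.991 − y_svg.

Shape 1 is a cubic bezier drawn with `<path>`. Its stroke #008000 means cut at S728, F895. After flipping Y the toolpath is (50.022,53.865) → (63.835,34.534) → (65.511,23.912) → (73.557,34.708).

Shape 2 is a cubic bezier drawn with `<path>`. Its stroke #0000ff means score at S553, F2128. After flipping Y the toolpath is (110.842,28.442) → (116.522,30.494) → (117.646,45.802) → (121.730,52.246).

Shape 3 is a quadratic bezier drawn with `<path>`. Its stroke #008000 means cut at S728, F895. After flipping Y the toolpath is (104.998,72.366) → (105.885,68.636) → (106.494,62.801) → (106.825,54.860).

; LightBurn 1.6.03
; GRBL device profile, absolute coords
G21
G90
G0 X50.022 Y53.865
M3 S728
G01 X63.835 Y34.534 F895
G01 X65.511 Y23.912 F895
G01 X73.557 Y34.708 F895
M5
G0 X110.842 Y28.442
M3 S553
G01 X116.522 Y30.494 F2128
G01 X117.646 Y45.802 F2128
G01 X121.730 Y52.246 F2128
M5
G0 X104.998 Y72.366
M3 S728
G01 X105.885 Y68.636 F895
G01 X106.494 Y62.801 F895
G01 X106.825 Y54.860 F895
M5
G0 X0.000 Y0.000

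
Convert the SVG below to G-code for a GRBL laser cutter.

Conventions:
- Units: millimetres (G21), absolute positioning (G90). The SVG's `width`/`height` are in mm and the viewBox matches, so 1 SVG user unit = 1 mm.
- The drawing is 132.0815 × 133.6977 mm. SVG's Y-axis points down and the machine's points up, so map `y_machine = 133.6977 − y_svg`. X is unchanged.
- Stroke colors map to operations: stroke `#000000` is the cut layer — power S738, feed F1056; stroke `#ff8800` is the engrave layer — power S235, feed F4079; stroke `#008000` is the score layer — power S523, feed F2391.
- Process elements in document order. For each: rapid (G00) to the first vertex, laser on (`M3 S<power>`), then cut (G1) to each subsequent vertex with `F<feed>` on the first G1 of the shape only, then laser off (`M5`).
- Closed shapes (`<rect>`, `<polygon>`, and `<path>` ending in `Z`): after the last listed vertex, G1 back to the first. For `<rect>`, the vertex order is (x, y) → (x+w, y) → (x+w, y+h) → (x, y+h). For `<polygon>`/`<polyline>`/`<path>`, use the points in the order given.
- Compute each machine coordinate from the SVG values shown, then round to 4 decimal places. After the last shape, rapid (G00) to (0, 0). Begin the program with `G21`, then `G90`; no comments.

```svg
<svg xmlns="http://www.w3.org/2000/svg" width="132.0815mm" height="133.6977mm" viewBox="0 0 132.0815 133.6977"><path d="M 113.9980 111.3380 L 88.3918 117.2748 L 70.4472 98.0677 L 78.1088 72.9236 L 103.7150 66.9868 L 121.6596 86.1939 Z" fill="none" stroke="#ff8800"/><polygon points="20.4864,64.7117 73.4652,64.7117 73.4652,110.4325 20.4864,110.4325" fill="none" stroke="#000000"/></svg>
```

G21
G90
G00 X113.9980 Y22.3597
M3 S235
G1 X88.3918 Y16.4229 F4079
G1 X70.4472 Y35.6300
G1 X78.1088 Y60.7741
G1 X103.7150 Y66.7109
G1 X121.6596 Y47.5038
G1 X113.9980 Y22.3597
M5
G00 X20.4864 Y68.9860
M3 S738
G1 X73.4652 Y68.9860 F1056
G1 X73.4652 Y23.2652
G1 X20.4864 Y23.2652
G1 X20.4864 Y68.9860
M5
G00 X0.0000 Y0.0000

1 u = 1 mm; y_m = 133.6977 − y.

[1] `<path>` regular polygon, #ff8800→engrave S235 F4079: (113.9980,22.3597) → (88.3918,16.4229) → (70.4472,35.6300) → (78.1088,60.7741) → (103.7150,66.7109) → (121.6596,47.5038) → (113.9980,22.3597) (closed)

[2] `<polygon>` rectangle, #000000→cut S738 F1056: (20.4864,68.9860) → (73.4652,68.9860) → (73.4652,23.2652) → (20.4864,23.2652) → (20.4864,68.9860) (closed)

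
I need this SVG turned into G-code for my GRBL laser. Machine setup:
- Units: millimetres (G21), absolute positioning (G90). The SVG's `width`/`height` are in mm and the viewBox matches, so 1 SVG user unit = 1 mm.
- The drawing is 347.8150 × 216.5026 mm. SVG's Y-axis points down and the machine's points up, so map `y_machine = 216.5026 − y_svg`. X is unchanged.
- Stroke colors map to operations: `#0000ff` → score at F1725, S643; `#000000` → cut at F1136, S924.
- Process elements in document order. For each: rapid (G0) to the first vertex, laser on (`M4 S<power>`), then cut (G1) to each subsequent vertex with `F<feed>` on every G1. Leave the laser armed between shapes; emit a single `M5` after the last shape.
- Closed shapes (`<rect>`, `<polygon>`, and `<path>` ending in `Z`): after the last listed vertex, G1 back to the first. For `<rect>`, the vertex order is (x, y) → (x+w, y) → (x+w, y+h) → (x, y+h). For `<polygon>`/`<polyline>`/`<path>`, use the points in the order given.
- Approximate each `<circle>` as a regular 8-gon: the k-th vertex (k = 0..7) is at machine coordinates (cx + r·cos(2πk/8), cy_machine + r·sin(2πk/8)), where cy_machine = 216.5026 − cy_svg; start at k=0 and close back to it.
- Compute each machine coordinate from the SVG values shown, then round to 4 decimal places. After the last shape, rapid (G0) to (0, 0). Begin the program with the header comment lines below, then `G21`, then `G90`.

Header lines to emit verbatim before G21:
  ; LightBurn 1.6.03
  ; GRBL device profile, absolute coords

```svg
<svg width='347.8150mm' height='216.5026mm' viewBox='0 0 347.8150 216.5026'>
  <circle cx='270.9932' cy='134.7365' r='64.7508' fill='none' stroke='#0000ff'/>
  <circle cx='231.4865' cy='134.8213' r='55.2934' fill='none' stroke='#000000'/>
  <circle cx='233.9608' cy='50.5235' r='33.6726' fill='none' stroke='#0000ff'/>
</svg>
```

Since the viewBox matches the mm dimensions, user units are millimetres directly. The only transform is the Y-flip y_m = 216.5026 − y_svg.

Shape 1 is a circle drawn with `<circle>`. Its stroke #0000ff means score at S643, F1725. After flipping Y the toolpath is (335.7440,81.7661) → (316.7789,127.5518) → (270.9932,146.5169) → (225.2075,127.5518) → (206.2424,81.7661) → (225.2075,35.9804) → (270.9932,17.0153) → (316.7789,35.9804) → (335.7440,81.7661), returning to the start.

Shape 2 is a circle drawn with `<circle>`. Its stroke #000000 means cut at S924, F1136. After flipping Y the toolpath is (286.7799,81.6813) → (270.5848,120.7796) → (231.4865,136.9747) → (192.3882,120.7796) → (176.1931,81.6813) → (192.3882,42.5830) → (231.4865,26.3879) → (270.5848,42.5830) → (286.7799,81.6813), returning to the start.

Shape 3 is a circle drawn with `<circle>`. Its stroke #0000ff means score at S643, F1725. After flipping Y the toolpath is (267.6334,165.9791) → (257.7709,189.7892) → (233.9608,199.6517) → (210.1507,189.7892) → (200.2882,165.9791) → (210.1507,142.1690) → (233.9608,132.3065) → (257.7709,142.1690) → (267.6334,165.9791), returning to the start.

; LightBurn 1.6.03
; GRBL device profile, absolute coords
G21
G90
G0 X335.7440 Y81.7661
M4 S643
G1 X316.7789 Y127.5518 F1725
G1 X270.9932 Y146.5169 F1725
G1 X225.2075 Y127.5518 F1725
G1 X206.2424 Y81.7661 F1725
G1 X225.2075 Y35.9804 F1725
G1 X270.9932 Y17.0153 F1725
G1 X316.7789 Y35.9804 F1725
G1 X335.7440 Y81.7661 F1725
G0 X286.7799 Y81.6813
M4 S924
G1 X270.5848 Y120.7796 F1136
G1 X231.4865 Y136.9747 F1136
G1 X192.3882 Y120.7796 F1136
G1 X176.1931 Y81.6813 F1136
G1 X192.3882 Y42.5830 F1136
G1 X231.4865 Y26.3879 F1136
G1 X270.5848 Y42.5830 F1136
G1 X286.7799 Y81.6813 F1136
G0 X267.6334 Y165.9791
M4 S643
G1 X257.7709 Y189.7892 F1725
G1 X233.9608 Y199.6517 F1725
G1 X210.1507 Y189.7892 F1725
G1 X200.2882 Y165.9791 F1725
G1 X210.1507 Y142.1690 F1725
G1 X233.9608 Y132.3065 F1725
G1 X257.7709 Y142.1690 F1725
G1 X267.6334 Y165.9791 F1725
M5
G0 X0.0000 Y0.0000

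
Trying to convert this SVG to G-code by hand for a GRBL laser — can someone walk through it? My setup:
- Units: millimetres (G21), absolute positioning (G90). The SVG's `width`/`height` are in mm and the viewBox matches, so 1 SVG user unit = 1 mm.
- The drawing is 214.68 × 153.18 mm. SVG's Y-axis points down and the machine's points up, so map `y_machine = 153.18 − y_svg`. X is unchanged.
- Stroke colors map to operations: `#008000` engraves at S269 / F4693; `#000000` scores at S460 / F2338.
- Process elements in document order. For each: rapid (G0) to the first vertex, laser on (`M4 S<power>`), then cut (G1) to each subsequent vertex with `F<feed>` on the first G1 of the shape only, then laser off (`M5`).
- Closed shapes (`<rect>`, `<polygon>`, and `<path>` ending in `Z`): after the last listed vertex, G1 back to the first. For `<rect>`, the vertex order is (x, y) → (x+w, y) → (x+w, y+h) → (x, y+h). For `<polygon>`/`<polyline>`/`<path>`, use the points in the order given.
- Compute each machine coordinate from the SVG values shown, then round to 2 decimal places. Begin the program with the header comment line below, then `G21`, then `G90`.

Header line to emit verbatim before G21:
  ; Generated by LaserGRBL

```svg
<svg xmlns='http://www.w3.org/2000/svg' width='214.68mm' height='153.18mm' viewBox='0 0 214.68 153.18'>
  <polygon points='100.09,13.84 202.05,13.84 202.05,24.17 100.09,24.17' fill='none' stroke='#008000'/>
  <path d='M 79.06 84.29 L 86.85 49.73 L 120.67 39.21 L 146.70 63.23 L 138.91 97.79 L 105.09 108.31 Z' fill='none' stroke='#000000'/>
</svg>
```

; Generated by LaserGRBL
G21
G90
G0 X100.09 Y139.34
M4 S269
G1 X202.05 Y139.34 F4693
G1 X202.05 Y129.01
G1 X100.09 Y129.01
G1 X100.09 Y139.34
M5
G0 X79.06 Y68.89
M4 S460
G1 X86.85 Y103.45 F2338
G1 X120.67 Y113.97
G1 X146.70 Y89.95
G1 X138.91 Y55.39
G1 X105.09 Y44.87
G1 X79.06 Y68.89
M5

1 u = 1 mm; y_m = 153.18 − y.

[1] `<polygon>` rectangle, #008000→engrave S269 F4693: (100.09,139.34) → (202.05,139.34) → (202.05,129.01) → (100.09,129.01) → (100.09,139.34) (closed)

[2] `<path>` regular polygon, #000000→score S460 F2338: (79.06,68.89) → (86.85,103.45) → (120.67,113.97) → (146.70,89.95) → (138.91,55.39) → (105.09,44.87) → (79.06,68.89) (closed)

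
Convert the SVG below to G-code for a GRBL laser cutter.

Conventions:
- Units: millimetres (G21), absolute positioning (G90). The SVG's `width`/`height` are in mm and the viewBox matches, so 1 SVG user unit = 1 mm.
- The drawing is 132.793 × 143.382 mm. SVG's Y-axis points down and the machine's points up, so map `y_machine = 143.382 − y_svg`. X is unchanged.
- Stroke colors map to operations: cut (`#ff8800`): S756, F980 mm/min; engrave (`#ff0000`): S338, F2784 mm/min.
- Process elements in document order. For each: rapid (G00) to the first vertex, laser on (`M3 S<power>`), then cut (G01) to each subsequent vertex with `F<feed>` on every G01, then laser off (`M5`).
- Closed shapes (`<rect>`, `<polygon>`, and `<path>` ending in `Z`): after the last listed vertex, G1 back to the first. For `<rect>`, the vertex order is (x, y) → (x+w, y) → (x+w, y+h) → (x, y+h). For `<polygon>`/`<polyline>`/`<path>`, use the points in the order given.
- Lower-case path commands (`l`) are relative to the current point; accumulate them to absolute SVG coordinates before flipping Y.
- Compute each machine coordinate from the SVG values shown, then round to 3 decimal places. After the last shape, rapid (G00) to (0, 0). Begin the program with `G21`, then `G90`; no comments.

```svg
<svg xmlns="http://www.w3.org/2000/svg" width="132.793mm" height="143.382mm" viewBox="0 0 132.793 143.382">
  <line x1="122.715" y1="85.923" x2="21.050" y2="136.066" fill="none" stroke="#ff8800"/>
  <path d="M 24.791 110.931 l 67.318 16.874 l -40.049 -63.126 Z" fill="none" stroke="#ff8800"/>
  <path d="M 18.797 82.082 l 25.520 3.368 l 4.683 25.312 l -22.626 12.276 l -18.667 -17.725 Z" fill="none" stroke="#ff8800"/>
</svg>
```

G21
G90
G00 X122.715 Y57.459
M3 S756
G01 X21.050 Y7.316 F980
M5
G00 X24.791 Y32.451
M3 S756
G01 X92.109 Y15.577 F980
G01 X52.060 Y78.703 F980
G01 X24.791 Y32.451 F980
M5
G00 X18.797 Y61.300
M3 S756
G01 X44.317 Y57.932 F980
G01 X49.000 Y32.620 F980
G01 X26.374 Y20.344 F980
G01 X7.707 Y38.069 F980
G01 X18.797 Y61.300 F980
M5
G00 X0.000 Y0.000

1 u = 1 mm; y_m = 143.382 − y.

[1] `<line>` line segment, #ff8800→cut S756 F980: (122.715,57.459) → (21.050,7.316)

[2] `<path>` closed polygon, #ff8800→cut S756 F980: (24.791,32.451) → (92.109,15.577) → (52.060,78.703) → (24.791,32.451) (closed)

[3] `<path>` regular polygon, #ff8800→cut S756 F980: (18.797,61.300) → (44.317,57.932) → (49.000,32.620) → (26.374,20.344) → (7.707,38.069) → (18.797,61.300) (closed)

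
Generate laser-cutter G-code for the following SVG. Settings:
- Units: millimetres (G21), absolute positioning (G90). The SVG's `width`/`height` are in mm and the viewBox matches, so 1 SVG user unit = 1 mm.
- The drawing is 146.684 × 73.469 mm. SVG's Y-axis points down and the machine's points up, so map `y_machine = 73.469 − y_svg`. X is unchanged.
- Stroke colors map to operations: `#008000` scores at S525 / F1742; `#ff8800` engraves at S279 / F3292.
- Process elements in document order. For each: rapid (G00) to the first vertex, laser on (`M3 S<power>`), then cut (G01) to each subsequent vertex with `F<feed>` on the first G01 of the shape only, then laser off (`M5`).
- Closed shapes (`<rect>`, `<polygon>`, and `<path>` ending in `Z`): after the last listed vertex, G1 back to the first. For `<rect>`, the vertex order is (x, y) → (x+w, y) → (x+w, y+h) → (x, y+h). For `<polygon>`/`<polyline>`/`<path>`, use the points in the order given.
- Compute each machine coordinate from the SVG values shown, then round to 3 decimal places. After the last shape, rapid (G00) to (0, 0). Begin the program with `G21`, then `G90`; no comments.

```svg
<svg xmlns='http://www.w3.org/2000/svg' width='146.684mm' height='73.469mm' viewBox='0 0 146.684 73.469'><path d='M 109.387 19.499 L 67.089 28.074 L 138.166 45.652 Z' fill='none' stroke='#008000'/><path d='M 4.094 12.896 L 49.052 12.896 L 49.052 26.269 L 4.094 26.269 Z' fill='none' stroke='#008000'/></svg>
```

G21
G90
G00 X109.387 Y53.970
M3 S525
G01 X67.089 Y45.395 F1742
G01 X138.166 Y27.817
G01 X109.387 Y53.970
M5
G00 X4.094 Y60.573
M3 S525
G01 X49.052 Y60.573 F1742
G01 X49.052 Y47.200
G01 X4.094 Y47.200
G01 X4.094 Y60.573
M5
G00 X0.000 Y0.000

Since the viewBox matches the mm dimensions, user units are millimetres directly. The only transform is the Y-flip y_m = 73.469 − y_svg.

Shape 1 is a closed polygon drawn with `<path>`. Its stroke #008000 means score at S525, F1742. After flipping Y the toolpath is (109.387,53.970) → (67.089,45.395) → (138.166,27.817) → (109.387,53.970), returning to the start.

Shape 2 is a rectangle drawn with `<path>`. Its stroke #008000 means score at S525, F1742. After flipping Y the toolpath is (4.094,60.573) → (49.052,60.573) → (49.052,47.200) → (4.094,47.200) → (4.094,60.573), returning to the start.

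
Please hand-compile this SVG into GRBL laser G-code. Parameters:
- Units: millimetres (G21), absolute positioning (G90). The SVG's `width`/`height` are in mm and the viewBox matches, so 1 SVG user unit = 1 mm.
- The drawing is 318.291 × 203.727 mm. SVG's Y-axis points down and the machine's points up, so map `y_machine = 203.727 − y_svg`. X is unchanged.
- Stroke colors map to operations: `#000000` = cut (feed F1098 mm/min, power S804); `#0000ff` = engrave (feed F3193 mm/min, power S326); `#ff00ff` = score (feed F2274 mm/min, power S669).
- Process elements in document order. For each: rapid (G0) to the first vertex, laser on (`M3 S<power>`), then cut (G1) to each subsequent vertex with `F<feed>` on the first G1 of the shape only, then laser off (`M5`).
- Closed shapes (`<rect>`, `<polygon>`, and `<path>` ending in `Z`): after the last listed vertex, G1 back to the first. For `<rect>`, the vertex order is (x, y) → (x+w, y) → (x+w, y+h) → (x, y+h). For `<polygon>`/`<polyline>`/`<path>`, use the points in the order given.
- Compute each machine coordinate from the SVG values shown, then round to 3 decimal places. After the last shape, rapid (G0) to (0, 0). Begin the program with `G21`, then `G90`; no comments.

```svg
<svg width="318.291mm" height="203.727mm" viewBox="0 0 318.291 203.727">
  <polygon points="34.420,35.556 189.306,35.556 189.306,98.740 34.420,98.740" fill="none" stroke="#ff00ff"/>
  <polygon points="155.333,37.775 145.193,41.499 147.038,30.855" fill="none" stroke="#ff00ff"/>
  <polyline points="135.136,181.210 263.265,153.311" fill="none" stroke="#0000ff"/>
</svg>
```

G21
G90
G0 X34.420 Y168.171
M3 S669
G1 X189.306 Y168.171 F2274
G1 X189.306 Y104.987
G1 X34.420 Y104.987
G1 X34.420 Y168.171
M5
G0 X155.333 Y165.952
M3 S669
G1 X145.193 Y162.228 F2274
G1 X147.038 Y172.872
G1 X155.333 Y165.952
M5
G0 X135.136 Y22.517
M3 S326
G1 X263.265 Y50.416 F3193
M5
G0 X0.000 Y0.000

1 u = 1 mm; y_m = 203.727 − y.

[1] `<polygon>` rectangle, #ff00ff→score S669 F2274: (34.420,168.171) → (189.306,168.171) → (189.306,104.987) → (34.420,104.987) → (34.420,168.171) (closed)

[2] `<polygon>` regular polygon, #ff00ff→score S669 F2274: (155.333,165.952) → (145.193,162.228) → (147.038,172.872) → (155.333,165.952) (closed)

[3] `<polyline>` line segment, #0000ff→engrave S326 F3193: (135.136,22.517) → (263.265,50.416)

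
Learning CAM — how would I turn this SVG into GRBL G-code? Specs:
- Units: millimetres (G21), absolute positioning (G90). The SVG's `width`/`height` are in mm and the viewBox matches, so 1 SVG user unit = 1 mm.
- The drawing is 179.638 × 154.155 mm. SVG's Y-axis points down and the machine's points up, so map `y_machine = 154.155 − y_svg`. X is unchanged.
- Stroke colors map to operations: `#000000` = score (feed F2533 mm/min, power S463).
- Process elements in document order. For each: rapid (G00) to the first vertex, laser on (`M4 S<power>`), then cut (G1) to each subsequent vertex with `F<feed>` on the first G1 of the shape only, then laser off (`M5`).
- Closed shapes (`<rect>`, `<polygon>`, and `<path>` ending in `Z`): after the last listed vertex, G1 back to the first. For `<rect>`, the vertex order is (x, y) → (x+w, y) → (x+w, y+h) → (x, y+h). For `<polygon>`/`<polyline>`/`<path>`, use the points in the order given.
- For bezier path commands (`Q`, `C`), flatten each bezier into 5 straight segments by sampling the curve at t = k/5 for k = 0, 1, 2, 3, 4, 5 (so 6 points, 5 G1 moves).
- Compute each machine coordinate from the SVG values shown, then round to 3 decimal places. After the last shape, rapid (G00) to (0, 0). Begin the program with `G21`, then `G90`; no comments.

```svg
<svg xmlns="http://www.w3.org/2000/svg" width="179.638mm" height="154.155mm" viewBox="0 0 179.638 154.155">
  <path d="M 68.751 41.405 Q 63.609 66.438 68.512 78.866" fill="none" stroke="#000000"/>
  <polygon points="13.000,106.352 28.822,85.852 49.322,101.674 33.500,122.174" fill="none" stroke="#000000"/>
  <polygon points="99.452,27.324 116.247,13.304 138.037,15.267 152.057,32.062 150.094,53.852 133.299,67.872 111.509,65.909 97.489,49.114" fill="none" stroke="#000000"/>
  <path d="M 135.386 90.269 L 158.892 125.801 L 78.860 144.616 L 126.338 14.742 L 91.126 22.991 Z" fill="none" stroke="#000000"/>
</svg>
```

1 u = 1 mm; y_m = 154.155 − y.

[1] `<path>` quadratic bezier, #000000→score S463 F2533: (68.751,112.750) → (67.096,103.241) → (66.245,94.740) → (66.197,87.248) → (66.953,80.764) → (68.512,75.289)

[2] `<polygon>` regular polygon, #000000→score S463 F2533: (13.000,47.803) → (28.822,68.303) → (49.322,52.481) → (33.500,31.981) → (13.000,47.803) (closed)

[3] `<polygon>` regular polygon, #000000→score S463 F2533: (99.452,126.831) → (116.247,140.851) → (138.037,138.888) → (152.057,122.093) → (150.094,100.303) → (133.299,86.283) → (111.509,88.246) → (97.489,105.041) → (99.452,126.831) (closed)

[4] `<path>` closed polygon, #000000→score S463 F2533: (135.386,63.886) → (158.892,28.354) → (78.860,9.539) → (126.338,139.413) → (91.126,131.164) → (135.386,63.886) (closed)

G21
G90
G00 X68.751 Y112.750
M4 S463
G1 X67.096 Y103.241 F2533
G1 X66.245 Y94.740
G1 X66.197 Y87.248
G1 X66.953 Y80.764
G1 X68.512 Y75.289
M5
G00 X13.000 Y47.803
M4 S463
G1 X28.822 Y68.303 F2533
G1 X49.322 Y52.481
G1 X33.500 Y31.981
G1 X13.000 Y47.803
M5
G00 X99.452 Y126.831
M4 S463
G1 X116.247 Y140.851 F2533
G1 X138.037 Y138.888
G1 X152.057 Y122.093
G1 X150.094 Y100.303
G1 X133.299 Y86.283
G1 X111.509 Y88.246
G1 X97.489 Y105.041
G1 X99.452 Y126.831
M5
G00 X135.386 Y63.886
M4 S463
G1 X158.892 Y28.354 F2533
G1 X78.860 Y9.539
G1 X126.338 Y139.413
G1 X91.126 Y131.164
G1 X135.386 Y63.886
M5
G00 X0.000 Y0.000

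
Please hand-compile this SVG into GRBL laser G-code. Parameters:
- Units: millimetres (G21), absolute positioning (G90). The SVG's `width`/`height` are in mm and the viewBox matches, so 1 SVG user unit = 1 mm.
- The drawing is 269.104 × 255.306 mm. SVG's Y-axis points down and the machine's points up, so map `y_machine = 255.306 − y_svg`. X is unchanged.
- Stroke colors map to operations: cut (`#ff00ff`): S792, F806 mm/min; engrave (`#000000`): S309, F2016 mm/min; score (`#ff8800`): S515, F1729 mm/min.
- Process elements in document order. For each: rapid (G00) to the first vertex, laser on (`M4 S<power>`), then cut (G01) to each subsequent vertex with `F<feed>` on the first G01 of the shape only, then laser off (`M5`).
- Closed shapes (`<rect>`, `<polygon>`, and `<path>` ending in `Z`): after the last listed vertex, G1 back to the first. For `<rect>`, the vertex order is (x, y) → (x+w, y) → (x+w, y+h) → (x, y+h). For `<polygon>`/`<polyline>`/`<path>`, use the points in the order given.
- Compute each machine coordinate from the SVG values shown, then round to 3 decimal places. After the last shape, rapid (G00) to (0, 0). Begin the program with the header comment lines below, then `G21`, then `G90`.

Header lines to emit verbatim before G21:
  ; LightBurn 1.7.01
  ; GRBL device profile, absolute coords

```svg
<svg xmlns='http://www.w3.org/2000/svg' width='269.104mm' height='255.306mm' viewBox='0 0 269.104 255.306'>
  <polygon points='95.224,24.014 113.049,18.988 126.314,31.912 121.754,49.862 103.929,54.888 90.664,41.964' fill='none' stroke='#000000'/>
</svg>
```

; LightBurn 1.7.01
; GRBL device profile, absolute coords
G21
G90
G00 X95.224 Y231.292
M4 S309
G01 X113.049 Y236.318 F2016
G01 X126.314 Y223.394
G01 X121.754 Y205.444
G01 X103.929 Y200.418
G01 X90.664 Y213.342
G01 X95.224 Y231.292
M5
G00 X0.000 Y0.000

viewBox `0 0 269.104 255.306` with mm width/height → 1 unit = 1 mm. Flip: y_m = 255.306 − y_svg.

**Shape 1** — `<polygon>` regular polygon, stroke `#000000` → engrave (S309, F2016). Machine vertices: (95.224,231.292) → (113.049,236.318) → (126.314,223.394) → (121.754,205.444) → (103.929,200.418) → (90.664,213.342) → (95.224,231.292). Closed: final G1 returns to the first vertex.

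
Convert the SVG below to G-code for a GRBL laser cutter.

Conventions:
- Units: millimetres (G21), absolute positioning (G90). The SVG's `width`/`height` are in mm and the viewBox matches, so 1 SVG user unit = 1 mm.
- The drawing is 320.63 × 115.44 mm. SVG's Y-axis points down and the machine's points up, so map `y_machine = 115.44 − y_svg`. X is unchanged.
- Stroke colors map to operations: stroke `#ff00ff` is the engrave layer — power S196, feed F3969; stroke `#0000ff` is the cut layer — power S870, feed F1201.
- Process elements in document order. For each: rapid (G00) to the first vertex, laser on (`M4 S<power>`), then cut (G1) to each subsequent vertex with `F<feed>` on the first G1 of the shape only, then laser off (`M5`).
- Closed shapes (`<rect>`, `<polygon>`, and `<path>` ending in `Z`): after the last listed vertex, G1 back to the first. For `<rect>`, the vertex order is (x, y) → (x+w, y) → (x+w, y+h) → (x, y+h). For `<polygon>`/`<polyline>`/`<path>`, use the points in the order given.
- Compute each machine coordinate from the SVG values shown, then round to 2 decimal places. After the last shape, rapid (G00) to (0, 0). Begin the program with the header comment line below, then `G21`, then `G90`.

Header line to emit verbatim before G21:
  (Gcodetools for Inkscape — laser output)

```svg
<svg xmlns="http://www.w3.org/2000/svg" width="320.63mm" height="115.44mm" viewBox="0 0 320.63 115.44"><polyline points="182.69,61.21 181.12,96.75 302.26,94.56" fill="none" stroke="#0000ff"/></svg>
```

(Gcodetools for Inkscape — laser output)
G21
G90
G00 X182.69 Y54.23
M4 S870
G1 X181.12 Y18.69 F1201
G1 X302.26 Y20.88
M5
G00 X0.00 Y0.00

Since the viewBox matches the mm dimensions, user units are millimetres directly. The only transform is the Y-flip y_m = 115.44 − y_svg.

Shape 1 is a open polyline drawn with `<polyline>`. Its stroke #0000ff means cut at S870, F1201. After flipping Y the toolpath is (182.69,54.23) → (181.12,18.69) → (302.26,20.88).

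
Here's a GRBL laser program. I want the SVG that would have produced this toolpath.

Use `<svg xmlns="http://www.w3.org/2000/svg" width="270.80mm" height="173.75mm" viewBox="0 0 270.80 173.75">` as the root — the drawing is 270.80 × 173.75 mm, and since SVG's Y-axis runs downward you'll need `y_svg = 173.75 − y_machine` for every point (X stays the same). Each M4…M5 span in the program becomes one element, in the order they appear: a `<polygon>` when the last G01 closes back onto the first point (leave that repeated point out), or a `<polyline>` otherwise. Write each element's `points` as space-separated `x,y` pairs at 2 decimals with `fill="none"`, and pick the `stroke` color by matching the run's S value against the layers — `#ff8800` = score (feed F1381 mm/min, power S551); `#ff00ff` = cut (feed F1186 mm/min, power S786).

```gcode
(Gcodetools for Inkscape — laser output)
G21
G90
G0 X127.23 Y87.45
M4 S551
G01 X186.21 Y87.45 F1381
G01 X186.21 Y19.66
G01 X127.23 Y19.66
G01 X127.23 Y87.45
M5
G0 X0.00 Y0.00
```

y_svg = 173.75 − y_m. Every run uses S551, so all elements get stroke `#ff8800` (score).

[1] closed run; points: 127.23,86.30 186.21,86.30 186.21,154.09 127.23,154.09

<svg xmlns="http://www.w3.org/2000/svg" width="270.80mm" height="173.75mm" viewBox="0 0 270.80 173.75">
  <polygon points="127.23,86.30 186.21,86.30 186.21,154.09 127.23,154.09" fill="none" stroke="#ff8800"/>
</svg>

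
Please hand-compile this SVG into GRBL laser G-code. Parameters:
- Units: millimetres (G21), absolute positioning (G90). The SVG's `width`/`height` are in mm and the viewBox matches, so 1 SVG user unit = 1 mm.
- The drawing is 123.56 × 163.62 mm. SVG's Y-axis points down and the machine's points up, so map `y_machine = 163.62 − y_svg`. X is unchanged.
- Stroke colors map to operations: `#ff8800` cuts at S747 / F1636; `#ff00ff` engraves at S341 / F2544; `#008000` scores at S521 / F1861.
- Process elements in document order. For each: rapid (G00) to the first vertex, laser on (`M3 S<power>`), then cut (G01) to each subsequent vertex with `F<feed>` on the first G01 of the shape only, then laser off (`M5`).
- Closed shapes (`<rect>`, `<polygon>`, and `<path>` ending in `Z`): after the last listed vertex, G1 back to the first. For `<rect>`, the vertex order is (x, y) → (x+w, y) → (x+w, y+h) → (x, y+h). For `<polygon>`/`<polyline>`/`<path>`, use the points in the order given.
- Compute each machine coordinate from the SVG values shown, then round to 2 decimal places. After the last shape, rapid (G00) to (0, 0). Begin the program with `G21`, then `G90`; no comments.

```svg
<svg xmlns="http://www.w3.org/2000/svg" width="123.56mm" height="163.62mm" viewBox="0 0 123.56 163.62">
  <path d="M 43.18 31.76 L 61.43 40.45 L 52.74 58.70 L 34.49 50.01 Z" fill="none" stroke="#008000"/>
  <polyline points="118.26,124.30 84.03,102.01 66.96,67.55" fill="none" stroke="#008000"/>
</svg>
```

G21
G90
G00 X43.18 Y131.86
M3 S521
G01 X61.43 Y123.17 F1861
G01 X52.74 Y104.92
G01 X34.49 Y113.61
G01 X43.18 Y131.86
M5
G00 X118.26 Y39.32
M3 S521
G01 X84.03 Y61.61 F1861
G01 X66.96 Y96.07
M5
G00 X0.00 Y0.00

Since the viewBox matches the mm dimensions, user units are millimetres directly. The only transform is the Y-flip y_m = 163.62 − y_svg.

Shape 1 is a regular polygon drawn with `<path>`. Its stroke #008000 means score at S521, F1861. After flipping Y the toolpath is (43.18,131.86) → (61.43,123.17) → (52.74,104.92) → (34.49,113.61) → (43.18,131.86), returning to the start.

Shape 2 is a open polyline drawn with `<polyline>`. Its stroke #008000 means score at S521, F1861. After flipping Y the toolpath is (118.26,39.32) → (84.03,61.61) → (66.96,96.07).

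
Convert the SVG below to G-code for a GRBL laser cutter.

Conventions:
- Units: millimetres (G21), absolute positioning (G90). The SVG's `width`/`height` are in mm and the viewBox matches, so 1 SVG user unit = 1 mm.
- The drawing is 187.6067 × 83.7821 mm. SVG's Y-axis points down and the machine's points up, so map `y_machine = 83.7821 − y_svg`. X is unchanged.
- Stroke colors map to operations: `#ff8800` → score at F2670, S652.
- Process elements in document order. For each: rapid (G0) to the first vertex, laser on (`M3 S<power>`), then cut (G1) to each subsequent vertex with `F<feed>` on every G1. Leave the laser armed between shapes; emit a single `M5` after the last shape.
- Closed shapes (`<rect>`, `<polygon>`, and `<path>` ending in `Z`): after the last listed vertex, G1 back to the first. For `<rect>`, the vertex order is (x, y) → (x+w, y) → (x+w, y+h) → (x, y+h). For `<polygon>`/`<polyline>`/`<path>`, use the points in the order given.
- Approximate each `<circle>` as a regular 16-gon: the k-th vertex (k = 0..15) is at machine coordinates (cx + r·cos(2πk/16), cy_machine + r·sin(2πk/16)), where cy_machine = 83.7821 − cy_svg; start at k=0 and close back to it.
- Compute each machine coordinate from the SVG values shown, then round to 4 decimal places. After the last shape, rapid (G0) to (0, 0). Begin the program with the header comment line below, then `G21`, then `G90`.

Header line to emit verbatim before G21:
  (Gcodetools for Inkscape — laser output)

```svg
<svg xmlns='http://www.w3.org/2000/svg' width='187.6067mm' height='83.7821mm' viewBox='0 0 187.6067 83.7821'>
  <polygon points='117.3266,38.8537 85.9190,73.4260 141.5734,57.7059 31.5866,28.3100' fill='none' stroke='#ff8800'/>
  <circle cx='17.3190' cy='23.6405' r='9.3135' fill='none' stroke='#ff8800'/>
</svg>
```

viewBox `0 0 187.6067 83.7821` with mm width/height → 1 unit = 1 mm. Flip: y_m = 83.7821 − y_svg.

**Shape 1** — `<polygon>` closed polygon, stroke `#ff8800` → score (S652, F2670). Machine vertices: (117.3266,44.9284) → (85.9190,10.3561) → (141.5734,26.0762) → (31.5866,55.4721) → (117.3266,44.9284). Closed: final G1 returns to the first vertex.

**Shape 2** — `<circle>` circle, stroke `#ff8800` → score (S652, F2670). Machine vertices: (26.6325,60.1416) → (25.9236,63.7057) → (23.9046,66.7272) → (20.8831,68.7462) → (17.3190,69.4551) → (13.7549,68.7462) → (10.7334,66.7272) → (8.7144,63.7057) → (8.0055,60.1416) → (8.7144,56.5775) → (10.7334,53.5560) → (13.7549,51.5370) → (17.3190,50.8281) → (20.8831,51.5370) → (23.9046,53.5560) → (25.9236,56.5775) → (26.6325,60.1416). Closed: final G1 returns to the first vertex.

(Gcodetools for Inkscape — laser output)
G21
G90
G0 X117.3266 Y44.9284
M3 S652
G1 X85.9190 Y10.3561 F2670
G1 X141.5734 Y26.0762 F2670
G1 X31.5866 Y55.4721 F2670
G1 X117.3266 Y44.9284 F2670
G0 X26.6325 Y60.1416
M3 S652
G1 X25.9236 Y63.7057 F2670
G1 X23.9046 Y66.7272 F2670
G1 X20.8831 Y68.7462 F2670
G1 X17.3190 Y69.4551 F2670
G1 X13.7549 Y68.7462 F2670
G1 X10.7334 Y66.7272 F2670
G1 X8.7144 Y63.7057 F2670
G1 X8.0055 Y60.1416 F2670
G1 X8.7144 Y56.5775 F2670
G1 X10.7334 Y53.5560 F2670
G1 X13.7549 Y51.5370 F2670
G1 X17.3190 Y50.8281 F2670
G1 X20.8831 Y51.5370 F2670
G1 X23.9046 Y53.5560 F2670
G1 X25.9236 Y56.5775 F2670
G1 X26.6325 Y60.1416 F2670
M5
G0 X0.0000 Y0.0000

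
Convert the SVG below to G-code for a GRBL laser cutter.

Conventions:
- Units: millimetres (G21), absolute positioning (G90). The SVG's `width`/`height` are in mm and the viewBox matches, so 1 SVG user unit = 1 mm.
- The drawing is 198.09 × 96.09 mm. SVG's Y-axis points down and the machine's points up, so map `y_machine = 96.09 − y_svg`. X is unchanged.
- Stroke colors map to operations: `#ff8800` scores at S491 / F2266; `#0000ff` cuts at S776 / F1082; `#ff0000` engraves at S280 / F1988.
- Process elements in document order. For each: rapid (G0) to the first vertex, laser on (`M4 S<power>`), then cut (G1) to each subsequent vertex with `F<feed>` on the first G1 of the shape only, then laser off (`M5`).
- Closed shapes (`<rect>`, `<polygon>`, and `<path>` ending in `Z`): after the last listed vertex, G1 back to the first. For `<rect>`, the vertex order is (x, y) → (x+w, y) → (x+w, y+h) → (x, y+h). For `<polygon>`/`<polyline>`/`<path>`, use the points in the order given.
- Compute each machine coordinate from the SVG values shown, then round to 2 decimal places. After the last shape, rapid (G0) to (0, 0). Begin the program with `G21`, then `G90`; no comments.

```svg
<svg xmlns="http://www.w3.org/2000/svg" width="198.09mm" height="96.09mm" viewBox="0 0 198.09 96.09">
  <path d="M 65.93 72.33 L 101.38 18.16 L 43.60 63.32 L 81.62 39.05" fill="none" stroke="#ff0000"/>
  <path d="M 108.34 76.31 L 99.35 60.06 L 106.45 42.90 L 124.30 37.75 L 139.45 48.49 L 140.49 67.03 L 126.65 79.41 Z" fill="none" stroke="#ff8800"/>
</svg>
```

G21
G90
G0 X65.93 Y23.76
M4 S280
G1 X101.38 Y77.93 F1988
G1 X43.60 Y32.77
G1 X81.62 Y57.04
M5
G0 X108.34 Y19.78
M4 S491
G1 X99.35 Y36.03 F2266
G1 X106.45 Y53.19
G1 X124.30 Y58.34
G1 X139.45 Y47.60
G1 X140.49 Y29.06
G1 X126.65 Y16.68
G1 X108.34 Y19.78
M5
G0 X0.00 Y0.00

1 u = 1 mm; y_m = 96.09 − y.

[1] `<path>` open polyline, #ff0000→engrave S280 F1988: (65.93,23.76) → (101.38,77.93) → (43.60,32.77) → (81.62,57.04)

[2] `<path>` regular polygon, #ff8800→score S491 F2266: (108.34,19.78) → (99.35,36.03) → (106.45,53.19) → (124.30,58.34) → (139.45,47.60) → (140.49,29.06) → (126.65,16.68) → (108.34,19.78) (closed)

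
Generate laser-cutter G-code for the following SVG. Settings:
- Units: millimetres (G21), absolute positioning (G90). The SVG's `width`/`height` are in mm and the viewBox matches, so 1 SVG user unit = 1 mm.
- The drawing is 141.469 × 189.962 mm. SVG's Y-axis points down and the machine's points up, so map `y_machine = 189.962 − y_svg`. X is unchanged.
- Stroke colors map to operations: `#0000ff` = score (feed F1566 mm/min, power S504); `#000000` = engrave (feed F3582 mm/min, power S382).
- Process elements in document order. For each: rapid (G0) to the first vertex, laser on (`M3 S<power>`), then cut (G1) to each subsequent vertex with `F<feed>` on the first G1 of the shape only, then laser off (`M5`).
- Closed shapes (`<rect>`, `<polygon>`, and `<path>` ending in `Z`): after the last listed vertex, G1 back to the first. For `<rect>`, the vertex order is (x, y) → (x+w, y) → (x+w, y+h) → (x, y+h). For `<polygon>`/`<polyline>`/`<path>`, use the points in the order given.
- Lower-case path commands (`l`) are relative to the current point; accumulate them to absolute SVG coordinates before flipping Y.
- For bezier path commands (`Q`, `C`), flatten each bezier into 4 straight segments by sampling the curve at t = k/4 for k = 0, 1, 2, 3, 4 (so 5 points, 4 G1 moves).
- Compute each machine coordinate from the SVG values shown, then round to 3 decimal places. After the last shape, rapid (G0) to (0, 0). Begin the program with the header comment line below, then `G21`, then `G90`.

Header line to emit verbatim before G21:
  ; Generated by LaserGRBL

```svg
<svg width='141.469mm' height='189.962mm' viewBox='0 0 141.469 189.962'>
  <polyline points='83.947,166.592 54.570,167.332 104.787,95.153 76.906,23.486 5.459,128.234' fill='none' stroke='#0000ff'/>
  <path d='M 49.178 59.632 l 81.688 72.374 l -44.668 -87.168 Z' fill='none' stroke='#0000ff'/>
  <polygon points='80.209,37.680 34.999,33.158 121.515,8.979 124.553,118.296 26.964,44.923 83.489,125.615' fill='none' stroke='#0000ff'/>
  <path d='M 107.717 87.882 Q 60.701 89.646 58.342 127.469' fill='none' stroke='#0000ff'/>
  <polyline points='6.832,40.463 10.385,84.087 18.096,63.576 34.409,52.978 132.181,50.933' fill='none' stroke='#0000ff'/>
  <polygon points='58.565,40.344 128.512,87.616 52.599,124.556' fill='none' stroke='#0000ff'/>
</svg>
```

; Generated by LaserGRBL
G21
G90
G0 X83.947 Y23.370
M3 S504
G1 X54.570 Y22.630 F1566
G1 X104.787 Y94.809
G1 X76.906 Y166.476
G1 X5.459 Y61.728
M5
G0 X49.178 Y130.330
M3 S504
G1 X130.866 Y57.956 F1566
G1 X86.198 Y145.124
G1 X49.178 Y130.330
M5
G0 X80.209 Y152.282
M3 S504
G1 X34.999 Y156.804 F1566
G1 X121.515 Y180.983
G1 X124.553 Y71.666
G1 X26.964 Y145.039
G1 X83.489 Y64.347
G1 X80.209 Y152.282
M5
G0 X107.717 Y102.080
M3 S504
G1 X87.000 Y98.944 F1566
G1 X71.865 Y91.301
G1 X62.313 Y79.151
G1 X58.342 Y62.493
M5
G0 X6.832 Y149.499
M3 S504
G1 X10.385 Y105.875 F1566
G1 X18.096 Y126.386
G1 X34.409 Y136.984
G1 X132.181 Y139.029
M5
G0 X58.565 Y149.618
M3 S504
G1 X128.512 Y102.346 F1566
G1 X52.599 Y65.406
G1 X58.565 Y149.618
M5
G0 X0.000 Y0.000

viewBox `0 0 141.469 189.962` with mm width/height → 1 unit = 1 mm. Flip: y_m = 189.962 − y_svg.

**Shape 1** — `<polyline>` open polyline, stroke `#0000ff` → score (S504, F1566). Machine vertices: (83.947,23.370) → (54.570,22.630) → (104.787,94.809) → (76.906,166.476) → (5.459,61.728). Open path.

**Shape 2** — `<path>` closed polygon, stroke `#0000ff` → score (S504, F1566). Machine vertices: (49.178,130.330) → (130.866,57.956) → (86.198,145.124) → (49.178,130.330). Closed: final G1 returns to the first vertex.

**Shape 3** — `<polygon>` closed polygon, stroke `#0000ff` → score (S504, F1566). Machine vertices: (80.209,152.282) → (34.999,156.804) → (121.515,180.983) → (124.553,71.666) → (26.964,145.039) → (83.489,64.347) → (80.209,152.282). Closed: final G1 returns to the first vertex.

**Shape 4** — `<path>` quadratic bezier, stroke `#0000ff` → score (S504, F1566). Control points (SVG): P0=(107.717,87.882), P1=(60.701,89.646), P2=(58.342,127.469); sampled at t=k/4. Machine vertices: (107.717,102.080) → (87.000,98.944) → (71.865,91.301) → (62.313,79.151) → (58.342,62.493). Open path.

**Shape 5** — `<polyline>` open polyline, stroke `#0000ff` → score (S504, F1566). Machine vertices: (6.832,149.499) → (10.385,105.875) → (18.096,126.386) → (34.409,136.984) → (132.181,139.029). Open path.

**Shape 6** — `<polygon>` regular polygon, stroke `#0000ff` → score (S504, F1566). Machine vertices: (58.565,149.618) → (128.512,102.346) → (52.599,65.406) → (58.565,149.618). Closed: final G1 returns to the first vertex.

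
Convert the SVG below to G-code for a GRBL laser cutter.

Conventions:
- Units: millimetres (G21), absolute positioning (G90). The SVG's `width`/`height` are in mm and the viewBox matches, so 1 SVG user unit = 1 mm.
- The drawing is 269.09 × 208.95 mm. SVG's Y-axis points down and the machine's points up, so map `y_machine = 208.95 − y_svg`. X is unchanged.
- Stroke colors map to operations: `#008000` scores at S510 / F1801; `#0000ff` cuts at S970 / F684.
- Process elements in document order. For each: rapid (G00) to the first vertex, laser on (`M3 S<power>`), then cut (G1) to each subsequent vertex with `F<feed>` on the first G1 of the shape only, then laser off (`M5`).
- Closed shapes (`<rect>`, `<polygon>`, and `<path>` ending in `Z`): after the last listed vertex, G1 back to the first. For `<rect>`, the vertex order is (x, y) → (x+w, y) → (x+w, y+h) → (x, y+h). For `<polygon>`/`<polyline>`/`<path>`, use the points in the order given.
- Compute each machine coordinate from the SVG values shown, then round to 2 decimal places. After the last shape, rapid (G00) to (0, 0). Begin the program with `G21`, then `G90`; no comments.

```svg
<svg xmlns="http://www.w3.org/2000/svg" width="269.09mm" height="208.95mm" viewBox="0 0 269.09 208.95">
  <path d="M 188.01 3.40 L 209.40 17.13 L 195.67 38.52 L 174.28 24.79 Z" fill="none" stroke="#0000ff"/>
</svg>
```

G21
G90
G00 X188.01 Y205.55
M3 S970
G1 X209.40 Y191.82 F684
G1 X195.67 Y170.43
G1 X174.28 Y184.16
G1 X188.01 Y205.55
M5
G00 X0.00 Y0.00

Since the viewBox matches the mm dimensions, user units are millimetres directly. The only transform is the Y-flip y_m = 208.95 − y_svg.

Shape 1 is a regular polygon drawn with `<path>`. Its stroke #0000ff means cut at S970, F684. After flipping Y the toolpath is (188.01,205.55) → (209.40,191.82) → (195.67,170.43) → (174.28,184.16) → (188.01,205.55), returning to the start.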